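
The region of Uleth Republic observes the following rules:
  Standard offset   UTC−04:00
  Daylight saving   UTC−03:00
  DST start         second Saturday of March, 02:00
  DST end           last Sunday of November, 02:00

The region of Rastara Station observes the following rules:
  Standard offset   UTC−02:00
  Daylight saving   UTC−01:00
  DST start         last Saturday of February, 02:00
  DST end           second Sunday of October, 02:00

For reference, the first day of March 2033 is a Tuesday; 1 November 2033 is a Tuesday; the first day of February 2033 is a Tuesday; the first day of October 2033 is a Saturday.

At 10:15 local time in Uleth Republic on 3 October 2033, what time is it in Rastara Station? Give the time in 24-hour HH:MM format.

12:15

1 March 2033 is a Tuesday, so the first Saturday is March 5 and the second is March 12.
1 November 2033 is a Tuesday, so Sundays fall on 6, 13, 20, 27; the last is November 27.
3 October 2033 lies within the daylight-saving period (12 March – 27 November), so Uleth Republic is on daylight time, UTC−03:00.
10:15 Uleth Republic + 3h = 13:15 UTC.
1 February 2033 is a Tuesday, so Saturdays fall on 5, 12, 19, 26; the last is February 26.
1 October 2033 is a Saturday, so the first Sunday is October 2 and the second is October 9.
At the standard offset (UTC−02:00), 13:15 UTC − 2h = 11:15 Rastara Station standard time.
The standard-time date in Rastara Station, 3 October 2033, falls between 26 February and 9 October, so daylight saving is in effect and Rastara Station is at UTC−01:00.
13:15 UTC − 1h = 12:15 Rastara Station.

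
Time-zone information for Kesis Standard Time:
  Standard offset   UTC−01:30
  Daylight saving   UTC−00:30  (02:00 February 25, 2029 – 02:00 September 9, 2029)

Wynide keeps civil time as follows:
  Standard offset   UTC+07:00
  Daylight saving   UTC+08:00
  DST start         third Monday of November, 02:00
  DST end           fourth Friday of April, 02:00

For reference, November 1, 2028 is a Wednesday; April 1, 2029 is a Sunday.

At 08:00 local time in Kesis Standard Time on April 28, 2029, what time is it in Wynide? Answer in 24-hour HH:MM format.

15:30

Daylight saving runs 25 February – 9 September; April 28, 2029 is inside that window, so Kesis Standard Time is at UTC−00:30.
08:00 Kesis Standard Time + 0h30m = 08:30 UTC.
1 November 2028 is a Wednesday, so the first Monday is November 6 and the third is November 20.
1 April 2029 is a Sunday, so the first Friday is April 6 and the fourth is April 27.
At the standard offset (UTC+07:00), 08:30 UTC + 7h = 15:30 Wynide standard time.
The standard-time date in Wynide, April 28, 2029, is outside the daylight-saving period (20 November 2028 – 27 April 2029), so Wynide is on standard time, UTC+07:00.
08:30 UTC + 7h = 15:30 Wynide.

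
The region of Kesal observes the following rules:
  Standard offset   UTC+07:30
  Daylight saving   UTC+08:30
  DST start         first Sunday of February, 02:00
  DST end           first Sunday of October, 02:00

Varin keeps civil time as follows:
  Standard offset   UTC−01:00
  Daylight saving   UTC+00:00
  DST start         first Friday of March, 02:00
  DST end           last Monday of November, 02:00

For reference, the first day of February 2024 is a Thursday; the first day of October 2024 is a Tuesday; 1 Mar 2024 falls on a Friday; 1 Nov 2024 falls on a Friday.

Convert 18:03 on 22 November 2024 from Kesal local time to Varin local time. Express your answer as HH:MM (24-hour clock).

1 February 2024 is a Thursday, so the first Sunday is February 4.
1 October 2024 is a Tuesday, so the first Sunday is October 6.
Daylight saving runs 4 February – 6 October; 22 November 2024 is outside that window, so Kesal is on standard time at UTC+07:30.
18:03 Kesal − 7h30m = 10:33 UTC.
1 March 2024 is a Friday, so the first Friday is March 1.
1 November 2024 is a Friday, so Mondays fall on 4, 11, 18, 25; the last is November 25.
At the standard offset (UTC−01:00), 10:33 UTC − 1h = 09:33 Varin standard time.
The standard-time date in Varin, 22 November 2024, lies within the daylight-saving period (1 March – 25 November), so Varin is on daylight time, UTC+00:00.
10:33 UTC + 0h = 10:33 Varin.

10:33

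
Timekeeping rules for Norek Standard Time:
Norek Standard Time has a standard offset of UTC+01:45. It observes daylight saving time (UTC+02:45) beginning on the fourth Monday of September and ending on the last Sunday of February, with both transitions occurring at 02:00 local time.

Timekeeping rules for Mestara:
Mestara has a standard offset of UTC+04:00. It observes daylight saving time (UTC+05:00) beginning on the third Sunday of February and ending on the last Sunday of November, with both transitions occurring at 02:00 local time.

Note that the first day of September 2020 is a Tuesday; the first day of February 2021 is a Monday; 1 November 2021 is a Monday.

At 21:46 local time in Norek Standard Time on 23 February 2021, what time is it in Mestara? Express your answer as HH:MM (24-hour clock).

1 September 2020 is a Tuesday, so the first Monday is September 7 and the fourth is September 28.
1 February 2021 is a Monday, so Sundays fall on 7, 14, 21, 28; the last is February 28.
23 February 2021 lies within the daylight-saving period (28 September 2020 – 28 February 2021), so Norek Standard Time is on daylight time, UTC+02:45.
21:46 Norek Standard Time − 2h45m = 19:01 UTC.
1 February 2021 is a Monday, so the first Sunday is February 7 and the third is February 21.
1 November 2021 is a Monday, so Sundays fall on 7, 14, 21, 28; the last is November 28.
At the standard offset (UTC+04:00), 19:01 UTC + 4h = 23:01 Mestara standard time.
Daylight saving runs 21 February – 28 November; the standard-time date in Mestara, 23 February 2021, is inside that window, so Mestara is at UTC+05:00.
19:01 UTC + 5h = 00:01 Mestara (rolling into the next day, 24 February 2021).

00:01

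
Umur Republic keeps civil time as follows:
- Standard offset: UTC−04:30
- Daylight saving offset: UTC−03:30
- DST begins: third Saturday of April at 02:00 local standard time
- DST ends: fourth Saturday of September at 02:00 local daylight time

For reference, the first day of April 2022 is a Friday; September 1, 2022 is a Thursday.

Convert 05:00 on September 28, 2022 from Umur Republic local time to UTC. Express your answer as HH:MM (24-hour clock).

1 April 2022 is a Friday, so the first Saturday is April 2 and the third is April 16.
1 September 2022 is a Thursday, so the first Saturday is September 3 and the fourth is September 24.
Daylight saving runs 16 April – 24 September; September 28, 2022 is outside that window, so Umur Republic is on standard time at UTC−04:30.
05:00 local + 4h30m = 09:30 UTC.

09:30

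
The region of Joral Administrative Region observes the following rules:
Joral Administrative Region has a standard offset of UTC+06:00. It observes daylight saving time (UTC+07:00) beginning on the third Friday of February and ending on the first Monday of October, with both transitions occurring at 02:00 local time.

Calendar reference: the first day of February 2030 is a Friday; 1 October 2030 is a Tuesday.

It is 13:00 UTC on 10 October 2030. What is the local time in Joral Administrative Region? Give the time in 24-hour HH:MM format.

19:00

1 February 2030 is a Friday, so the first Friday is February 1 and the third is February 15.
1 October 2030 is a Tuesday, so the first Monday is October 7.
At the standard offset (UTC+06:00), 13:00 UTC + 6h = 19:00 Joral Administrative Region standard time.
The standard-time date in Joral Administrative Region, 10 October 2030, does not fall between 15 February and 7 October, so daylight saving is not in effect and Joral Administrative Region is at UTC+06:00.
13:00 UTC + 6h = 19:00 local.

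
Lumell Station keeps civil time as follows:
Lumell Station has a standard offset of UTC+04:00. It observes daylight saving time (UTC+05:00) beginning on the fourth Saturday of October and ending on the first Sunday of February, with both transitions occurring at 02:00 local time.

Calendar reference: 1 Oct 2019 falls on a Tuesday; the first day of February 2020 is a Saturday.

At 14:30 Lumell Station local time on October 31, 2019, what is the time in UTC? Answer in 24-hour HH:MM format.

09:30

1 October 2019 is a Tuesday, so the first Saturday is October 5 and the fourth is October 26.
1 February 2020 is a Saturday, so the first Sunday is February 2.
October 31, 2019 lies within the daylight-saving period (26 October 2019 – 2 February 2020), so Lumell Station is on daylight time, UTC+05:00.
14:30 local − 5h = 09:30 UTC.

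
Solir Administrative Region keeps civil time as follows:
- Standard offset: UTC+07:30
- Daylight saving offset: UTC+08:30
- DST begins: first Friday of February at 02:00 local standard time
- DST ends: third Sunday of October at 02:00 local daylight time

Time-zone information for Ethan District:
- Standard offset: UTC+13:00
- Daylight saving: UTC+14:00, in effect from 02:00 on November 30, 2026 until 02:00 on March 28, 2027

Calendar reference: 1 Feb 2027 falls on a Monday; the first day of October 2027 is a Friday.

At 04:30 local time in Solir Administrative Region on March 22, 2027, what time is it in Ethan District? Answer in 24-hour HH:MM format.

1 February 2027 is a Monday, so the first Friday is February 5.
1 October 2027 is a Friday, so the first Sunday is October 3 and the third is October 17.
March 22, 2027 falls between 5 February and 17 October, so daylight saving is in effect and Solir Administrative Region is at UTC+08:30.
04:30 Solir Administrative Region − 8h30m = 20:00 UTC (rolling into the previous day, 21 March 2027).
At the standard offset (UTC+13:00), 20:00 UTC + 13h = 09:00 Ethan District standard time (rolling into the next day, 22 March 2027).
Daylight saving runs 30 November 2026 – 28 March 2027; the standard-time date in Ethan District, March 22, 2027, is inside that window, so Ethan District is at UTC+14:00.
20:00 UTC + 14h = 10:00 Ethan District (rolling into the next day, 22 March 2027).

10:00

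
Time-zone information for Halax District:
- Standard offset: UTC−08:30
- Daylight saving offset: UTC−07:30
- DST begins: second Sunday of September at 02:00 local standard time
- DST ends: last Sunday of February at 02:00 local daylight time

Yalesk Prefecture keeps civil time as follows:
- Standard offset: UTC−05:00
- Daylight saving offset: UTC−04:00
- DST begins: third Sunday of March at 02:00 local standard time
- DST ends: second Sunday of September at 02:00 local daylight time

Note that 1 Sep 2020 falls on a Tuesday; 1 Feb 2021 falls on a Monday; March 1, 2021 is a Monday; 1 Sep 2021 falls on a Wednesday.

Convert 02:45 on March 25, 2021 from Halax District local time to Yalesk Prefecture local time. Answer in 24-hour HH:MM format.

07:15

1 September 2020 is a Tuesday, so the first Sunday is September 6 and the second is September 13.
1 February 2021 is a Monday, so Sundays fall on 7, 14, 21, 28; the last is February 28.
Daylight saving runs 13 September 2020 – 28 February 2021; March 25, 2021 is outside that window, so Halax District is on standard time at UTC−08:30.
02:45 Halax District + 8h30m = 11:15 UTC.
1 March 2021 is a Monday, so the first Sunday is March 7 and the third is March 21.
1 September 2021 is a Wednesday, so the first Sunday is September 5 and the second is September 12.
At the standard offset (UTC−05:00), 11:15 UTC − 5h = 06:15 Yalesk Prefecture standard time.
The standard-time date in Yalesk Prefecture, March 25, 2021, lies within the daylight-saving period (21 March – 12 September), so Yalesk Prefecture is on daylight time, UTC−04:00.
11:15 UTC − 4h = 07:15 Yalesk Prefecture.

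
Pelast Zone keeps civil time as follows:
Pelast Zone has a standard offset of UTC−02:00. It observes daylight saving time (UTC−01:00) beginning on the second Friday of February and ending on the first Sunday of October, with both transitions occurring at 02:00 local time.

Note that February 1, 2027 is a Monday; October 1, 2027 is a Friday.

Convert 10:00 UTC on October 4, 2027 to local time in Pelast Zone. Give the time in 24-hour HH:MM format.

1 February 2027 is a Monday, so the first Friday is February 5 and the second is February 12.
1 October 2027 is a Friday, so the first Sunday is October 3.
At the standard offset (UTC−02:00), 10:00 UTC − 2h = 08:00 Pelast Zone standard time.
Daylight saving runs 12 February – 3 October; the standard-time date in Pelast Zone, October 4, 2027, is outside that window, so Pelast Zone is on standard time at UTC−02:00.
10:00 UTC − 2h = 08:00 local.

08:00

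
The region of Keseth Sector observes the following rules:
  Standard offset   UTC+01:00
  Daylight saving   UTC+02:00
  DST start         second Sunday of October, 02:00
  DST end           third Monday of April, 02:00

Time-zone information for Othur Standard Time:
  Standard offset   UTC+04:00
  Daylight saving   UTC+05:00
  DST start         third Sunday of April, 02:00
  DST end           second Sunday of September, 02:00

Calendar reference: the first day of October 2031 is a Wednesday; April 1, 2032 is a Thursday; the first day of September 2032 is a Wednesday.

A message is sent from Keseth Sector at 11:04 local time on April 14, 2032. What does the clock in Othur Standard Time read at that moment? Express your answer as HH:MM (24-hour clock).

13:04

1 October 2031 is a Wednesday, so the first Sunday is October 5 and the second is October 12.
1 April 2032 is a Thursday, so the first Monday is April 5 and the third is April 19.
April 14, 2032 lies within the daylight-saving period (12 October 2031 – 19 April 2032), so Keseth Sector is on daylight time, UTC+02:00.
11:04 Keseth Sector − 2h = 09:04 UTC.
1 April 2032 is a Thursday, so the first Sunday is April 4 and the third is April 18.
1 September 2032 is a Wednesday, so the first Sunday is September 5 and the second is September 12.
At the standard offset (UTC+04:00), 09:04 UTC + 4h = 13:04 Othur Standard Time standard time.
Daylight saving runs 18 April – 12 September; the standard-time date in Othur Standard Time, April 14, 2032, is outside that window, so Othur Standard Time is on standard time at UTC+04:00.
09:04 UTC + 4h = 13:04 Othur Standard Time.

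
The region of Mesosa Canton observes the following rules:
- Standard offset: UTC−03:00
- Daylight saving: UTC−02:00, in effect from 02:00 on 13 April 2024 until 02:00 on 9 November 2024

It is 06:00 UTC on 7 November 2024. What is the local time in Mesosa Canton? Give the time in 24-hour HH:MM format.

04:00

At the standard offset (UTC−03:00), 06:00 UTC − 3h = 03:00 Mesosa Canton standard time.
The standard-time date in Mesosa Canton, 7 November 2024, falls between 13 April and 9 November, so daylight saving is in effect and Mesosa Canton is at UTC−02:00.
06:00 UTC − 2h = 04:00 local.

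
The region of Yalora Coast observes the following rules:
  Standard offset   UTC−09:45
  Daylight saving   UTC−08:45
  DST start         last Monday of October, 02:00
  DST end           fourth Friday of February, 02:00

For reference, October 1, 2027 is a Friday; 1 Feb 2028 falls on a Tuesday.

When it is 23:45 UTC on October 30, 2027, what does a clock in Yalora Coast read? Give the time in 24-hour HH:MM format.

15:00

1 October 2027 is a Friday, so Mondays fall on 4, 11, 18, 25; the last is October 25.
1 February 2028 is a Tuesday, so the first Friday is February 4 and the fourth is February 25.
At the standard offset (UTC−09:45), 23:45 UTC − 9h45m = 14:00 Yalora Coast standard time.
The standard-time date in Yalora Coast, October 30, 2027, lies within the daylight-saving period (25 October 2027 – 25 February 2028), so Yalora Coast is on daylight time, UTC−08:45.
23:45 UTC − 8h45m = 15:00 local.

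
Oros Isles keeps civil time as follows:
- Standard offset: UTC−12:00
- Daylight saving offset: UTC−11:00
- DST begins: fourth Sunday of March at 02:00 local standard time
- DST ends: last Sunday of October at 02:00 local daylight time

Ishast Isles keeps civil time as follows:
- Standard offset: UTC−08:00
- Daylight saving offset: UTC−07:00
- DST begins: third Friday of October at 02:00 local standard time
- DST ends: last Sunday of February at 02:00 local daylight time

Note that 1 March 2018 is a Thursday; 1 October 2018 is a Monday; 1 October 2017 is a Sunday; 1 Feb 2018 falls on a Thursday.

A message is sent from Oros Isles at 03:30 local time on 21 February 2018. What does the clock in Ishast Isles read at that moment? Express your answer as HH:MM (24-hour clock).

08:30

1 March 2018 is a Thursday, so the first Sunday is March 4 and the fourth is March 25.
1 October 2018 is a Monday, so Sundays fall on 7, 14, 21, 28; the last is October 28.
21 February 2018 is outside the daylight-saving period (25 March – 28 October), so Oros Isles is on standard time, UTC−12:00.
03:30 Oros Isles + 12h = 15:30 UTC.
1 October 2017 is a Sunday, so the first Friday is October 6 and the third is October 20.
1 February 2018 is a Thursday, so Sundays fall on 4, 11, 18, 25; the last is February 25.
At the standard offset (UTC−08:00), 15:30 UTC − 8h = 07:30 Ishast Isles standard time.
Daylight saving runs 20 October 2017 – 25 February 2018; the standard-time date in Ishast Isles, 21 February 2018, is inside that window, so Ishast Isles is at UTC−07:00.
15:30 UTC − 7h = 08:30 Ishast Isles.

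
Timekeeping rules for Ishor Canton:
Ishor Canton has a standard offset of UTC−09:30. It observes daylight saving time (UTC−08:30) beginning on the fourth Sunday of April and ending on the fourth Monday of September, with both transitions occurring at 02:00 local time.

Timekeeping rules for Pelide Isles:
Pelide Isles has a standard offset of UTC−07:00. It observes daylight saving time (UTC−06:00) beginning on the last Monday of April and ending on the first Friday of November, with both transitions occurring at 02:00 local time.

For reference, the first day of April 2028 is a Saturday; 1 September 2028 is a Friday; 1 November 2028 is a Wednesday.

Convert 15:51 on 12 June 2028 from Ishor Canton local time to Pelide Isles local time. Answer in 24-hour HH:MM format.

1 April 2028 is a Saturday, so the first Sunday is April 2 and the fourth is April 23.
1 September 2028 is a Friday, so the first Monday is September 4 and the fourth is September 25.
Daylight saving runs 23 April – 25 September; 12 June 2028 is inside that window, so Ishor Canton is at UTC−08:30.
15:51 Ishor Canton + 8h30m = 00:21 UTC (rolling into the next day, 13 June 2028).
1 April 2028 is a Saturday, so Mondays fall on 3, 10, 17, 24; the last is April 24.
1 November 2028 is a Wednesday, so the first Friday is November 3.
At the standard offset (UTC−07:00), 00:21 UTC − 7h = 17:21 Pelide Isles standard time (rolling into the previous day, 12 June 2028).
Daylight saving runs 24 April – 3 November; the standard-time date in Pelide Isles, 12 June 2028, is inside that window, so Pelide Isles is at UTC−06:00.
00:21 UTC − 6h = 18:21 Pelide Isles (rolling into the previous day, 12 June 2028).

18:21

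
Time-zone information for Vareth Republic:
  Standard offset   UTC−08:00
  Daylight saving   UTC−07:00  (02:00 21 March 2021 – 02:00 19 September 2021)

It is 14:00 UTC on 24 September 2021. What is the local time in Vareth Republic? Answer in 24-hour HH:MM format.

At the standard offset (UTC−08:00), 14:00 UTC − 8h = 06:00 Vareth Republic standard time.
Daylight saving runs 21 March – 19 September; the standard-time date in Vareth Republic, 24 September 2021, is outside that window, so Vareth Republic is on standard time at UTC−08:00.
14:00 UTC − 8h = 06:00 local.

06:00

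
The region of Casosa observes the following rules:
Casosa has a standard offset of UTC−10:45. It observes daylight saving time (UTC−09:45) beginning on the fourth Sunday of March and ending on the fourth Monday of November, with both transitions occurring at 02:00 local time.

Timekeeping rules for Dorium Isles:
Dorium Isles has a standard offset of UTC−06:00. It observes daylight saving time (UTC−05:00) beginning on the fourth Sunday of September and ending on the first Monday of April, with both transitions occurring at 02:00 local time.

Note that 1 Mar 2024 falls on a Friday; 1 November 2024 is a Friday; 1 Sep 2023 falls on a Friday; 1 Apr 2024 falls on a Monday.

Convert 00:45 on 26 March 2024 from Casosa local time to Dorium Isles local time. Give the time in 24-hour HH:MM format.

1 March 2024 is a Friday, so the first Sunday is March 3 and the fourth is March 24.
1 November 2024 is a Friday, so the first Monday is November 4 and the fourth is November 25.
Daylight saving runs 24 March – 25 November; 26 March 2024 is inside that window, so Casosa is at UTC−09:45.
00:45 Casosa + 9h45m = 10:30 UTC.
1 September 2023 is a Friday, so the first Sunday is September 3 and the fourth is September 24.
1 April 2024 is a Monday, so the first Monday is April 1.
At the standard offset (UTC−06:00), 10:30 UTC − 6h = 04:30 Dorium Isles standard time.
The standard-time date in Dorium Isles, 26 March 2024, falls between 24 September 2023 and 1 April 2024, so daylight saving is in effect and Dorium Isles is at UTC−05:00.
10:30 UTC − 5h = 05:30 Dorium Isles.

05:30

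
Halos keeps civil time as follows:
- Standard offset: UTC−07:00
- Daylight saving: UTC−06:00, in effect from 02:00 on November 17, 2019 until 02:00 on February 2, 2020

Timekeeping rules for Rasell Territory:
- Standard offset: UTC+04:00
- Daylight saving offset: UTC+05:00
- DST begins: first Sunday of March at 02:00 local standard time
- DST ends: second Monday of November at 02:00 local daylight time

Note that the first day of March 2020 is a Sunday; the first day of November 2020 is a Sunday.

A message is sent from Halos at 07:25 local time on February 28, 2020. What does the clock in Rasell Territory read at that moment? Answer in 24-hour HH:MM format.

February 28, 2020 does not fall between 17 November 2019 and 2 February 2020, so daylight saving is not in effect and Halos is at UTC−07:00.
07:25 Halos + 7h = 14:25 UTC.
1 March 2020 is a Sunday, so the first Sunday is March 1.
1 November 2020 is a Sunday, so the first Monday is November 2 and the second is November 9.
At the standard offset (UTC+04:00), 14:25 UTC + 4h = 18:25 Rasell Territory standard time.
The standard-time date in Rasell Territory, February 28, 2020, does not fall between 1 March and 9 November, so daylight saving is not in effect and Rasell Territory is at UTC+04:00.
14:25 UTC + 4h = 18:25 Rasell Territory.

18:25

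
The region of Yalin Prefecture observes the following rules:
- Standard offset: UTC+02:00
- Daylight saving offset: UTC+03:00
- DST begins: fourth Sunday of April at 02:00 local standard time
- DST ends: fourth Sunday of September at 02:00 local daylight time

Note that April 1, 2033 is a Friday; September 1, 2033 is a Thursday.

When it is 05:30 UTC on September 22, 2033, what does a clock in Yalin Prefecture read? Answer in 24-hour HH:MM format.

08:30

1 April 2033 is a Friday, so the first Sunday is April 3 and the fourth is April 24.
1 September 2033 is a Thursday, so the first Sunday is September 4 and the fourth is September 25.
At the standard offset (UTC+02:00), 05:30 UTC + 2h = 07:30 Yalin Prefecture standard time.
The standard-time date in Yalin Prefecture, September 22, 2033, lies within the daylight-saving period (24 April – 25 September), so Yalin Prefecture is on daylight time, UTC+03:00.
05:30 UTC + 3h = 08:30 local.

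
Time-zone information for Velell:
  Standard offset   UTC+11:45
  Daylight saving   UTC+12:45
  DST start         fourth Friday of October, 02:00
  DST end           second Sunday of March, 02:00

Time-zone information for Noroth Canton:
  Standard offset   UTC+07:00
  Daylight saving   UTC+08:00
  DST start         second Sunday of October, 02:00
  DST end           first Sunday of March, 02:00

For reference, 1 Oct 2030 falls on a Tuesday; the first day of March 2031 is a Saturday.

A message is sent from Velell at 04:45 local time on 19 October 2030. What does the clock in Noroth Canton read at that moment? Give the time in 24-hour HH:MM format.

01:00

1 October 2030 is a Tuesday, so the first Friday is October 4 and the fourth is October 25.
1 March 2031 is a Saturday, so the first Sunday is March 2 and the second is March 9.
Daylight saving runs 25 October 2030 – 9 March 2031; 19 October 2030 is outside that window, so Velell is on standard time at UTC+11:45.
04:45 Velell − 11h45m = 17:00 UTC (rolling into the previous day, 18 October 2030).
1 October 2030 is a Tuesday, so the first Sunday is October 6 and the second is October 13.
1 March 2031 is a Saturday, so the first Sunday is March 2.
At the standard offset (UTC+07:00), 17:00 UTC + 7h = 00:00 Noroth Canton standard time (rolling into the next day, 19 October 2030).
The standard-time date in Noroth Canton, 19 October 2030, lies within the daylight-saving period (13 October 2030 – 2 March 2031), so Noroth Canton is on daylight time, UTC+08:00.
17:00 UTC + 8h = 01:00 Noroth Canton (rolling into the next day, 19 October 2030).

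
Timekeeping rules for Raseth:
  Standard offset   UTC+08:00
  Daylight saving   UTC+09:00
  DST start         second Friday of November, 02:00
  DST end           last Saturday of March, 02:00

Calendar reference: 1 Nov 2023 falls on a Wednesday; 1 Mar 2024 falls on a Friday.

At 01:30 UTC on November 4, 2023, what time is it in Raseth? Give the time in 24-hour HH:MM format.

1 November 2023 is a Wednesday, so the first Friday is November 3 and the second is November 10.
1 March 2024 is a Friday, so Saturdays fall on 2, 9, 16, 23, 30; the last is March 30.
At the standard offset (UTC+08:00), 01:30 UTC + 8h = 09:30 Raseth standard time.
Daylight saving runs 10 November 2023 – 30 March 2024; the standard-time date in Raseth, November 4, 2023, is outside that window, so Raseth is on standard time at UTC+08:00.
01:30 UTC + 8h = 09:30 local.

09:30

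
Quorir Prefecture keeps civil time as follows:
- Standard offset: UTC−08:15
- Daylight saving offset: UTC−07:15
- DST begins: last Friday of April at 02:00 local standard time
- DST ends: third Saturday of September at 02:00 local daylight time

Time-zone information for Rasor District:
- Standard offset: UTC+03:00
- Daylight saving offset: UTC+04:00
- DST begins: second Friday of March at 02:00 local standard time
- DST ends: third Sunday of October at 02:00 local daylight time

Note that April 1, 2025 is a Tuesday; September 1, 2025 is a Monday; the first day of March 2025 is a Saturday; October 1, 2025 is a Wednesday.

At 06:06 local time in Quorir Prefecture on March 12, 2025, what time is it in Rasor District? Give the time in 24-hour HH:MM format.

1 April 2025 is a Tuesday, so Fridays fall on 4, 11, 18, 25; the last is April 25.
1 September 2025 is a Monday, so the first Saturday is September 6 and the third is September 20.
March 12, 2025 does not fall between 25 April and 20 September, so daylight saving is not in effect and Quorir Prefecture is at UTC−08:15.
06:06 Quorir Prefecture + 8h15m = 14:21 UTC.
1 March 2025 is a Saturday, so the first Friday is March 7 and the second is March 14.
1 October 2025 is a Wednesday, so the first Sunday is October 5 and the third is October 19.
At the standard offset (UTC+03:00), 14:21 UTC + 3h = 17:21 Rasor District standard time.
Daylight saving runs 14 March – 19 October; the standard-time date in Rasor District, March 12, 2025, is outside that window, so Rasor District is on standard time at UTC+03:00.
14:21 UTC + 3h = 17:21 Rasor District.

17:21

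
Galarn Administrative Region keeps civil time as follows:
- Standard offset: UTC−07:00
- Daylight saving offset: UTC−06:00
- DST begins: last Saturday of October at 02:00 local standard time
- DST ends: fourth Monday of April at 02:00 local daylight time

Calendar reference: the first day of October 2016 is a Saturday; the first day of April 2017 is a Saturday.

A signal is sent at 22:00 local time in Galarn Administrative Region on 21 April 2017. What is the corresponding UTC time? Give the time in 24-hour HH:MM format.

04:00

1 October 2016 is a Saturday, so Saturdays fall on 1, 8, 15, 22, 29; the last is October 29.
1 April 2017 is a Saturday, so the first Monday is April 3 and the fourth is April 24.
21 April 2017 lies within the daylight-saving period (29 October 2016 – 24 April 2017), so Galarn Administrative Region is on daylight time, UTC−06:00.
22:00 local + 6h = 04:00 UTC (rolling into the next day, 22 April 2017).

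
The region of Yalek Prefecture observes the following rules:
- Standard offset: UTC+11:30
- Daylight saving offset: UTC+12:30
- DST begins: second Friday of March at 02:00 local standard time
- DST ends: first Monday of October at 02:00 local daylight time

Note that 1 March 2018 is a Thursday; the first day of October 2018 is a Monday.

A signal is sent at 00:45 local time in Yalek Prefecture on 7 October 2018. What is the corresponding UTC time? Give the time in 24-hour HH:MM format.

13:15

1 March 2018 is a Thursday, so the first Friday is March 2 and the second is March 9.
1 October 2018 is a Monday, so the first Monday is October 1.
7 October 2018 does not fall between 9 March and 1 October, so daylight saving is not in effect and Yalek Prefecture is at UTC+11:30.
00:45 local − 11h30m = 13:15 UTC (rolling into the previous day, 6 October 2018).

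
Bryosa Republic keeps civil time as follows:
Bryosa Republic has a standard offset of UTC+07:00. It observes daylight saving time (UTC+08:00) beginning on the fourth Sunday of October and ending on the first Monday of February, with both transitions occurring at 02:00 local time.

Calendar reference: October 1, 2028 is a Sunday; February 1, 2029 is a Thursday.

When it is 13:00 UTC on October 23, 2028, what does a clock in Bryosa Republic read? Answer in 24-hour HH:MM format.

1 October 2028 is a Sunday, so the first Sunday is October 1 and the fourth is October 22.
1 February 2029 is a Thursday, so the first Monday is February 5.
At the standard offset (UTC+07:00), 13:00 UTC + 7h = 20:00 Bryosa Republic standard time.
The standard-time date in Bryosa Republic, October 23, 2028, lies within the daylight-saving period (22 October 2028 – 5 February 2029), so Bryosa Republic is on daylight time, UTC+08:00.
13:00 UTC + 8h = 21:00 local.

21:00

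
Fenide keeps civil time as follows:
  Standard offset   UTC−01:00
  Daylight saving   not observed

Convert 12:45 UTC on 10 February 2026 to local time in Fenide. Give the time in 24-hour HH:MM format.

11:45

Fenide stays on UTC−01:00 all year.
12:45 UTC − 1h = 11:45 local.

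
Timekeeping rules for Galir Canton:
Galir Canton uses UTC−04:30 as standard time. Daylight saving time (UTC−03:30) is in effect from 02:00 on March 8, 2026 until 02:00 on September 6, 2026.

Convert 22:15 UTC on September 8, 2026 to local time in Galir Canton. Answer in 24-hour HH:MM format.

At the standard offset (UTC−04:30), 22:15 UTC − 4h30m = 17:45 Galir Canton standard time.
The standard-time date in Galir Canton, September 8, 2026, does not fall between 8 March and 6 September, so daylight saving is not in effect and Galir Canton is at UTC−04:30.
22:15 UTC − 4h30m = 17:45 local.

17:45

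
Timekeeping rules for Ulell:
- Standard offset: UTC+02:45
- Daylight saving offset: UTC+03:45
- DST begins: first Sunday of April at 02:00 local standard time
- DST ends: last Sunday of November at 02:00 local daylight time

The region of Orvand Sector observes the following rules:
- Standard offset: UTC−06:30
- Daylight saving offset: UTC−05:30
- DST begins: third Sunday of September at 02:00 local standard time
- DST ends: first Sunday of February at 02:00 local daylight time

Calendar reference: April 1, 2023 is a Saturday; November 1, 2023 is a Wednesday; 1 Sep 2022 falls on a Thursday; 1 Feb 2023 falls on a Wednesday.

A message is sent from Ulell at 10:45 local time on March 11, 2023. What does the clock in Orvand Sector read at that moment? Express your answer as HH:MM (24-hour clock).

01:30

1 April 2023 is a Saturday, so the first Sunday is April 2.
1 November 2023 is a Wednesday, so Sundays fall on 5, 12, 19, 26; the last is November 26.
March 11, 2023 does not fall between 2 April and 26 November, so daylight saving is not in effect and Ulell is at UTC+02:45.
10:45 Ulell − 2h45m = 08:00 UTC.
1 September 2022 is a Thursday, so the first Sunday is September 4 and the third is September 18.
1 February 2023 is a Wednesday, so the first Sunday is February 5.
At the standard offset (UTC−06:30), 08:00 UTC − 6h30m = 01:30 Orvand Sector standard time.
The standard-time date in Orvand Sector, March 11, 2023, does not fall between 18 September 2022 and 5 February 2023, so daylight saving is not in effect and Orvand Sector is at UTC−06:30.
08:00 UTC − 6h30m = 01:30 Orvand Sector.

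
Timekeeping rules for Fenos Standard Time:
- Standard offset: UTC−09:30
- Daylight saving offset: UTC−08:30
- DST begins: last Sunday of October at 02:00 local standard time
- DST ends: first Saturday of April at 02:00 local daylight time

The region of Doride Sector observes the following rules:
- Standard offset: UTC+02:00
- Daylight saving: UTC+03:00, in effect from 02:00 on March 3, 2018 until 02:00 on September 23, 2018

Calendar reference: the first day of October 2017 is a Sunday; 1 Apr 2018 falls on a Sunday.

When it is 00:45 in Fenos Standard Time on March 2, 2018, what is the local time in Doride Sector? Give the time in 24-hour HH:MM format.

1 October 2017 is a Sunday, so Sundays fall on 1, 8, 15, 22, 29; the last is October 29.
1 April 2018 is a Sunday, so the first Saturday is April 7.
March 2, 2018 falls between 29 October 2017 and 7 April 2018, so daylight saving is in effect and Fenos Standard Time is at UTC−08:30.
00:45 Fenos Standard Time + 8h30m = 09:15 UTC.
At the standard offset (UTC+02:00), 09:15 UTC + 2h = 11:15 Doride Sector standard time.
The standard-time date in Doride Sector, March 2, 2018, does not fall between 3 March and 23 September, so daylight saving is not in effect and Doride Sector is at UTC+02:00.
09:15 UTC + 2h = 11:15 Doride Sector.

11:15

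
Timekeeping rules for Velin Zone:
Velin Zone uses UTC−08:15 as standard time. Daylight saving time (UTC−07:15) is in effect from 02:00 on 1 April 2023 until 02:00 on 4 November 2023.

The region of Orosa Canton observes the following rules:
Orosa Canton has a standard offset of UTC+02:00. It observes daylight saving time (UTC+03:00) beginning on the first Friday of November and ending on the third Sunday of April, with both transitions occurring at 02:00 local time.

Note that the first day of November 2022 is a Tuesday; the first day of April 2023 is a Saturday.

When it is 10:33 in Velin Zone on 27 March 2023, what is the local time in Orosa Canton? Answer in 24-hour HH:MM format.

27 March 2023 does not fall between 1 April and 4 November, so daylight saving is not in effect and Velin Zone is at UTC−08:15.
10:33 Velin Zone + 8h15m = 18:48 UTC.
1 November 2022 is a Tuesday, so the first Friday is November 4.
1 April 2023 is a Saturday, so the first Sunday is April 2 and the third is April 16.
At the standard offset (UTC+02:00), 18:48 UTC + 2h = 20:48 Orosa Canton standard time.
Daylight saving runs 4 November 2022 – 16 April 2023; the standard-time date in Orosa Canton, 27 March 2023, is inside that window, so Orosa Canton is at UTC+03:00.
18:48 UTC + 3h = 21:48 Orosa Canton.

21:48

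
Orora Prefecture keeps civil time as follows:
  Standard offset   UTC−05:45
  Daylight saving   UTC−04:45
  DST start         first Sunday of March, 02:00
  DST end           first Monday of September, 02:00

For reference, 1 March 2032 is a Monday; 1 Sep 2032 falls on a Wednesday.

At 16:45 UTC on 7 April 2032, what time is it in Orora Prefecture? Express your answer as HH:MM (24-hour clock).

12:00

1 March 2032 is a Monday, so the first Sunday is March 7.
1 September 2032 is a Wednesday, so the first Monday is September 6.
At the standard offset (UTC−05:45), 16:45 UTC − 5h45m = 11:00 Orora Prefecture standard time.
The standard-time date in Orora Prefecture, 7 April 2032, lies within the daylight-saving period (7 March – 6 September), so Orora Prefecture is on daylight time, UTC−04:45.
16:45 UTC − 4h45m = 12:00 local.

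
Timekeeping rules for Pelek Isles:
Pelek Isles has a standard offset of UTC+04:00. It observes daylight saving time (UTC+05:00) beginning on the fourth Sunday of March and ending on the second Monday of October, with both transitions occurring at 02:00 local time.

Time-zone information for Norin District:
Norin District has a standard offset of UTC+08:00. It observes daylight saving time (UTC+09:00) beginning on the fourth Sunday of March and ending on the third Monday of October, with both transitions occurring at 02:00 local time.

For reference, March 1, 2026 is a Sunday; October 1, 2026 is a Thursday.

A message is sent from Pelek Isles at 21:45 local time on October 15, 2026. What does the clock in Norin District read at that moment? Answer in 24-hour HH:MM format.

02:45

1 March 2026 is a Sunday, so the first Sunday is March 1 and the fourth is March 22.
1 October 2026 is a Thursday, so the first Monday is October 5 and the second is October 12.
Daylight saving runs 22 March – 12 October; October 15, 2026 is outside that window, so Pelek Isles is on standard time at UTC+04:00.
21:45 Pelek Isles − 4h = 17:45 UTC.
1 March 2026 is a Sunday, so the first Sunday is March 1 and the fourth is March 22.
1 October 2026 is a Thursday, so the first Monday is October 5 and the third is October 19.
At the standard offset (UTC+08:00), 17:45 UTC + 8h = 01:45 Norin District standard time (rolling into the next day, 16 October 2026).
Daylight saving runs 22 March – 19 October; the standard-time date in Norin District, October 16, 2026, is inside that window, so Norin District is at UTC+09:00.
17:45 UTC + 9h = 02:45 Norin District (rolling into the next day, 16 October 2026).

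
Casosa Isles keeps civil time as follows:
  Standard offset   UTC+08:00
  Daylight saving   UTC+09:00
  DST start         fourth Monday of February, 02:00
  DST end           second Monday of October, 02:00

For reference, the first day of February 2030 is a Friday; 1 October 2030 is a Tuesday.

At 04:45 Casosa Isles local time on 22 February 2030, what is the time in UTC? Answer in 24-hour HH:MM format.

20:45

1 February 2030 is a Friday, so the first Monday is February 4 and the fourth is February 25.
1 October 2030 is a Tuesday, so the first Monday is October 7 and the second is October 14.
22 February 2030 is outside the daylight-saving period (25 February – 14 October), so Casosa Isles is on standard time, UTC+08:00.
04:45 local − 8h = 20:45 UTC (rolling into the previous day, 21 February 2030).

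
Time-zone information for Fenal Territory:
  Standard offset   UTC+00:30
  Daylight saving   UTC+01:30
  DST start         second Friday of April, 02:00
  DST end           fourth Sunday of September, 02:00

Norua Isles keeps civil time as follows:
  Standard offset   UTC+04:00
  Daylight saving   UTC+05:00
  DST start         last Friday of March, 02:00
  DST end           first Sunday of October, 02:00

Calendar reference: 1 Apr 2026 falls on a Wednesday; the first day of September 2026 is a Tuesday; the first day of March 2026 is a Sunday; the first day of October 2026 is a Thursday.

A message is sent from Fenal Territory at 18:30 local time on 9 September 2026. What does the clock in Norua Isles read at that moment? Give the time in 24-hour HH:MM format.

1 April 2026 is a Wednesday, so the first Friday is April 3 and the second is April 10.
1 September 2026 is a Tuesday, so the first Sunday is September 6 and the fourth is September 27.
Daylight saving runs 10 April – 27 September; 9 September 2026 is inside that window, so Fenal Territory is at UTC+01:30.
18:30 Fenal Territory − 1h30m = 17:00 UTC.
1 March 2026 is a Sunday, so Fridays fall on 6, 13, 20, 27; the last is March 27.
1 October 2026 is a Thursday, so the first Sunday is October 4.
At the standard offset (UTC+04:00), 17:00 UTC + 4h = 21:00 Norua Isles standard time.
The standard-time date in Norua Isles, 9 September 2026, lies within the daylight-saving period (27 March – 4 October), so Norua Isles is on daylight time, UTC+05:00.
17:00 UTC + 5h = 22:00 Norua Isles.

22:00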